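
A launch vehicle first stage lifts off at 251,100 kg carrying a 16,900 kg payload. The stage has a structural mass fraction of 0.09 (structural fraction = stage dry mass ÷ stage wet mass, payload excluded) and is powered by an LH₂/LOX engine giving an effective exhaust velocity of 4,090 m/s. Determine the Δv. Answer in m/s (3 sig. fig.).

Stage wet mass = m₀ − payload = 251,100 − 16,900 = 234,200 kg.
Stage dry mass = ε × stage wet mass = 0.09 × 234,200 = 21,078 kg.
Burnout mass m_f = stage dry + payload = 21,078 + 16,900 = 37,978 kg.
Δv = v_e · ln(251,100/37,978) = 4090.0 × ln(6.612) = 4090.0 × 1.8888 ≈ 7725 m/s.

Δv ≈ 7730 m/s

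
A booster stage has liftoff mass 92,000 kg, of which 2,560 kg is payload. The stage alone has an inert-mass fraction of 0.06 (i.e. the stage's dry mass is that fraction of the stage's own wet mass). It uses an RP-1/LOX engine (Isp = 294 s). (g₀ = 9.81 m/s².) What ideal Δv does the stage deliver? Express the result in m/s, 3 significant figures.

Δv ≈ 7070 m/s

Stage wet mass = m₀ − payload = 92,000 − 2,560 = 89,440 kg.
Stage dry mass = ε × stage wet mass = 0.06 × 89,440 = 5,366.4 kg.
Burnout mass m_f = stage dry + payload = 5,366.4 + 2,560 = 7,926.4 kg.
v_e = Isp · g₀ = 294 × 9.81 = 2884.1 m/s.
Using Δv = v_e ln(m₀/m_f): Δv = v_e · ln(92,000/7,926.4) = 2884.1 × ln(11.61) = 2884.1 × 2.4516 ≈ 7071 m/s.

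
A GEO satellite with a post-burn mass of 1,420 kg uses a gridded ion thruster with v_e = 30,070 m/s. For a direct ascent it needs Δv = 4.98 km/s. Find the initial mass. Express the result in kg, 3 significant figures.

initial mass ≈ 1680 kg

By the Tsiolkovsky rocket equation, m₀/m_f = exp(Δv / v_e) = exp(4980 / 30070.0) = exp(0.1656) = 1.1801.
m₀ = m_f × 1.1801 = 1,420 × 1.1801 = 1,675.74 kg.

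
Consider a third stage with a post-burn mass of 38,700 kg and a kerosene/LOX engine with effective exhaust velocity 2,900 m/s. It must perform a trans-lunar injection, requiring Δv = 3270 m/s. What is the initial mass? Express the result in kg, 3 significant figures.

initial mass ≈ 120000 kg

m₀/m_f = exp(Δv / v_e) = exp(3270 / 2900.0) = exp(1.1276) = 3.0882.
m₀ = m_f × 3.0882 = 38,700 × 3.0882 = 119,513 kg.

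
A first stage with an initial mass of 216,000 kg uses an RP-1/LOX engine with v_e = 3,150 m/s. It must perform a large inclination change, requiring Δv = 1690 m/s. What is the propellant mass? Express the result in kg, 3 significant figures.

Using Δv = v_e ln(m₀/m_f): m₀/m_f = exp(Δv / v_e) = exp(1690 / 3150.0) = exp(0.5365) = 1.7100.
m_f = 216,000 / 1.7100 = 126,316 kg, so propellant = m₀ − m_f = 216,000 − 126,316 = 89,684 kg.

propellant mass ≈ 89700 kg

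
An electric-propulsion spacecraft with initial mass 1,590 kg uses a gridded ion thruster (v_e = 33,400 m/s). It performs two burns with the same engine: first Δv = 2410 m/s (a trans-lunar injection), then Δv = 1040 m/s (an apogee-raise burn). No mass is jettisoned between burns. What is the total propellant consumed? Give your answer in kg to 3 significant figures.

total propellant consumed ≈ 156 kg

After the first burn: m = 1590 × exp(−2410/33400.0) = 1590 × 0.93039 = 1,479.32 kg.
After the second burn: m = 1,479.32 × exp(−1040/33400.0) = 1,479.32 × 0.96934 = 1,433.96 kg.
Total propellant = m₀ − m_final = 1590 − 1,433.96 = 156.04 kg.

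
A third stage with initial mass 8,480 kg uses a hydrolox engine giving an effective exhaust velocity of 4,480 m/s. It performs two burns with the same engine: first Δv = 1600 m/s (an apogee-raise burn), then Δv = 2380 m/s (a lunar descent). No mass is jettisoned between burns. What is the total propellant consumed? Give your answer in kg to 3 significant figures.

total propellant consumed ≈ 4990 kg

After the first burn: m = 8480 × exp(−1600/4480.0) = 8480 × 0.69967 = 5,933.2 kg.
After the second burn: m = 5,933.2 × exp(−2380/4480.0) = 5,933.2 × 0.58787 = 3,487.95 kg.
Total propellant = m₀ − m_final = 8480 − 3,487.95 = 4,992.05 kg.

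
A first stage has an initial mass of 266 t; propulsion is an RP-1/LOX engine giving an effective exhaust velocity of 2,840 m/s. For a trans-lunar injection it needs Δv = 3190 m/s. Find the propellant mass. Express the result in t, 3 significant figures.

propellant mass ≈ 179 t

By the Tsiolkovsky rocket equation, m₀/m_f = exp(Δv / v_e) = exp(3190 / 2840.0) = exp(1.1232) = 3.0748.
m_f = 266 / 3.0748 = 86.5097 t, so propellant = m₀ − m_f = 266 − 86.5097 = 179.4903 t.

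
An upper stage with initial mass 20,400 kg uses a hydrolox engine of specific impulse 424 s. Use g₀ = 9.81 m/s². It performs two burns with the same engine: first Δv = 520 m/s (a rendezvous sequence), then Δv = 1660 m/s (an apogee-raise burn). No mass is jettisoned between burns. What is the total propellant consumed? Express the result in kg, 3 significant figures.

total propellant consumed ≈ 8320 kg

v_e = Isp · g₀ = 424 × 9.81 = 4159.4 m/s.
After the first burn: m = 20400 × exp(−520/4159.4) = 20400 × 0.88248 = 18,002.6 kg.
After the second burn: m = 18,002.6 × exp(−1660/4159.4) = 18,002.6 × 0.67093 = 12,078.5 kg.
Total propellant = m₀ − m_final = 20400 − 12,078.5 = 8,321.5 kg.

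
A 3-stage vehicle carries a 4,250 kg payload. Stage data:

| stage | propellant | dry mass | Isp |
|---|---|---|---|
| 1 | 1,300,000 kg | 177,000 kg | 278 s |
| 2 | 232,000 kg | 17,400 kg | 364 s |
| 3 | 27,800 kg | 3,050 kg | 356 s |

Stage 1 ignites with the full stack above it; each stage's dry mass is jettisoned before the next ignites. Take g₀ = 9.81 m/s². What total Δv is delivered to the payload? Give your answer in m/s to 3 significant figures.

Δv ≈ 15200 m/s

Ignition mass of stage 1 = 1,300,000+177,000 + 232,000+17,400 + 27,800+3,050 + 4,250 = 1,761,500 kg.
Stage 1: m₀ = 1,761,500 kg, m_f = 1,761,500 − 1,300,000 = 461,500 kg; Δv = 278×9.81×ln(3.817) = 2727.2×1.3394 ≈ 3653 m/s.
Stage 2: m₀ = 284,500 kg, m_f = 284,500 − 232,000 = 52,500 kg; Δv = 364×9.81×ln(5.419) = 3570.8×1.6899 ≈ 6034 m/s.
Stage 3: m₀ = 35,100 kg, m_f = 35,100 − 27,800 = 7,300 kg; Δv = 356×9.81×ln(4.808) = 3492.4×1.5703 ≈ 5484 m/s.
Total Δv = 3653 + 6034 + 5484 = 15171 m/s.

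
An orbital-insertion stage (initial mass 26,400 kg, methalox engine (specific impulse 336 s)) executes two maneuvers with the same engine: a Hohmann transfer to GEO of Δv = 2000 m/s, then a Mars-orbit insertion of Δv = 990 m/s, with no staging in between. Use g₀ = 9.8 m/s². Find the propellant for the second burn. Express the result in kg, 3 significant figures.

propellant for the second burn ≈ 3730 kg

v_e = Isp · g₀ = 336 × 9.8 = 3292.8 m/s.
After the first burn: m = 26400 × exp(−2000/3292.8) = 26400 × 0.54477 = 14,381.9 kg.
After the second burn: m = 14,381.9 × exp(−990/3292.8) = 14,381.9 × 0.74033 = 10,647.4 kg.
Second-burn propellant = 14,381.9 − 10,647.4 = 3,734.5 kg.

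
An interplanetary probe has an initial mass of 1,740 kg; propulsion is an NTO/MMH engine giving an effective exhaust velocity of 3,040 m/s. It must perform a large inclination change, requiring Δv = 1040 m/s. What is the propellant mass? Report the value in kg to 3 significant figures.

propellant mass ≈ 504 kg

m₀/m_f = exp(Δv / v_e) = exp(1040 / 3040.0) = exp(0.3421) = 1.4079.
m_f = 1,740 / 1.4079 = 1,235.88 kg, so propellant = m₀ − m_f = 1,740 − 1,235.88 = 504.12 kg.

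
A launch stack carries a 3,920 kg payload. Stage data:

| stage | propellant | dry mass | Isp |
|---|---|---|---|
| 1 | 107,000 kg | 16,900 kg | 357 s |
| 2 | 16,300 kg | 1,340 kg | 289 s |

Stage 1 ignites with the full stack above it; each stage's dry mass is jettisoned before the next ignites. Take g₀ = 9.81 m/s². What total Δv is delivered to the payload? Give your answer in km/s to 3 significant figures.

Ignition mass of stage 1 = 107,000+16,900 + 16,300+1,340 + 3,920 = 145,460 kg.
Stage 1: m₀ = 145,460 kg, m_f = 145,460 − 107,000 = 38,460 kg; Δv = 357×9.81×ln(3.782) = 3502.2×1.3303 ≈ 4659 m/s.
Stage 2: m₀ = 21,560 kg, m_f = 21,560 − 16,300 = 5,260 kg; Δv = 289×9.81×ln(4.099) = 2835.1×1.4107 ≈ 3999 m/s.
Total Δv = 4659 + 3999 = 8658 m/s.

Δv ≈ 8.66 km/s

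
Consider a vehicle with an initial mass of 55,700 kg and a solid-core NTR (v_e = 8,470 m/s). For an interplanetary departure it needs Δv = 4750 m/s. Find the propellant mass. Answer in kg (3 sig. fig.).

propellant mass ≈ 23900 kg

m₀/m_f = exp(Δv / v_e) = exp(4750 / 8470.0) = exp(0.5608) = 1.7521.
m_f = 55,700 / 1.7521 = 31,790.4 kg, so propellant = m₀ − m_f = 55,700 − 31,790.4 = 23,909.6 kg.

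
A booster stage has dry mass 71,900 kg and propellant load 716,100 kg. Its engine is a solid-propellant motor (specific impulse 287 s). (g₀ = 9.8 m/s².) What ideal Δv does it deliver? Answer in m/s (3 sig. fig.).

Δv ≈ 6730 m/s

v_e = Isp · g₀ = 287 × 9.8 = 2812.6 m/s.
m₀ = m_dry + m_prop = 71,900 + 716,100 = 788,000 kg.
Using Δv = v_e ln(m₀/m_f): Δv = v_e · ln(m₀/m_f) = 2812.6 × ln(10.96) = 2812.6 × 2.3942 ≈ 6734.0 m/s.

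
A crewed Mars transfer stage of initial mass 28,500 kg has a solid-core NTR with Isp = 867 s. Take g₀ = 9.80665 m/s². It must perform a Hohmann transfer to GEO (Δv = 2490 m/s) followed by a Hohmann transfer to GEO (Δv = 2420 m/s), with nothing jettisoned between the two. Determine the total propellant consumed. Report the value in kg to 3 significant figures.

v_e = Isp · g₀ = 867 × 9.80665 = 8502.4 m/s.
After the first burn: m = 28500 × exp(−2490/8502.4) = 28500 × 0.74613 = 21,264.7 kg.
After the second burn: m = 21,264.7 × exp(−2420/8502.4) = 21,264.7 × 0.75230 = 15,997.4 kg.
Total propellant = m₀ − m_final = 28500 − 15,997.4 = 12,502.6 kg.

total propellant consumed ≈ 12500 kg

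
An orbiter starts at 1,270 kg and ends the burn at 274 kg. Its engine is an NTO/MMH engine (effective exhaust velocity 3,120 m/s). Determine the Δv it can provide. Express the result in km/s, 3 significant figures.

By the Tsiolkovsky rocket equation, Δv = v_e · ln(m₀/m_f) = 3120.0 × ln(4.635) = 3120.0 × 1.5336 ≈ 4785.0 m/s.

Δv ≈ 4.78 km/s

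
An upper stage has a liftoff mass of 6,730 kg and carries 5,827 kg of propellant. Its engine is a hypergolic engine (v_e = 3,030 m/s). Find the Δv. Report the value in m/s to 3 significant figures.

m_f = m₀ − m_prop = 6,730 − 5,827 = 903 kg.
By the Tsiolkovsky rocket equation, Δv = v_e · ln(m₀/m_f) = 3030.0 × ln(7.453) = 3030.0 × 2.0086 ≈ 6086.1 m/s.

Δv ≈ 6090 m/s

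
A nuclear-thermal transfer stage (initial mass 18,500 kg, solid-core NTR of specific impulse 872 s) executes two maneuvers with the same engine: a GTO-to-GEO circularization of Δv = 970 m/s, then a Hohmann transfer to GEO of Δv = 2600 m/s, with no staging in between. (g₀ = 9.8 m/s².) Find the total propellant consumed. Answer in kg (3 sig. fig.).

total propellant consumed ≈ 6320 kg

v_e = Isp · g₀ = 872 × 9.8 = 8545.6 m/s.
After the first burn: m = 18500 × exp(−970/8545.6) = 18500 × 0.89270 = 16,515 kg.
After the second burn: m = 16,515 × exp(−2600/8545.6) = 16,515 × 0.73768 = 12,182.8 kg.
Total propellant = m₀ − m_final = 18500 − 12,182.8 = 6,317.2 kg.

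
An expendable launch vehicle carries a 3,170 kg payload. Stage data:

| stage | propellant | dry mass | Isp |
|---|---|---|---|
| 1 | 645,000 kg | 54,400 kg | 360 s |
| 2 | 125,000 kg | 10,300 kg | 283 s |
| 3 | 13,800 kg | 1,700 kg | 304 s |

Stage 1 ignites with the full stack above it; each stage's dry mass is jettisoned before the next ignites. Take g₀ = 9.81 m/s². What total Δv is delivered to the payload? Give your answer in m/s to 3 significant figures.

Ignition mass of stage 1 = 645,000+54,400 + 125,000+10,300 + 13,800+1,700 + 3,170 = 853,370 kg.
Stage 1: m₀ = 853,370 kg, m_f = 853,370 − 645,000 = 208,370 kg; Δv = 360×9.81×ln(4.095) = 3531.6×1.4099 ≈ 4979 m/s.
Stage 2: m₀ = 153,970 kg, m_f = 153,970 − 125,000 = 28,970 kg; Δv = 283×9.81×ln(5.315) = 2776.2×1.6705 ≈ 4638 m/s.
Stage 3: m₀ = 18,670 kg, m_f = 18,670 − 13,800 = 4,870 kg; Δv = 304×9.81×ln(3.834) = 2982.2×1.3438 ≈ 4008 m/s.
Total Δv = 4979 + 4638 + 4008 = 13625 m/s.

Δv ≈ 13600 m/s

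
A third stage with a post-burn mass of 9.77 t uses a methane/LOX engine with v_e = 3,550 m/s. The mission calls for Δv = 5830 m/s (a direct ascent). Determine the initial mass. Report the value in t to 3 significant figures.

initial mass ≈ 50.5 t

Using Δv = v_e ln(m₀/m_f): m₀/m_f = exp(Δv / v_e) = exp(5830 / 3550.0) = exp(1.6423) = 5.1668.
m₀ = m_f × 5.1668 = 9.77 × 5.1668 = 50.4796 t.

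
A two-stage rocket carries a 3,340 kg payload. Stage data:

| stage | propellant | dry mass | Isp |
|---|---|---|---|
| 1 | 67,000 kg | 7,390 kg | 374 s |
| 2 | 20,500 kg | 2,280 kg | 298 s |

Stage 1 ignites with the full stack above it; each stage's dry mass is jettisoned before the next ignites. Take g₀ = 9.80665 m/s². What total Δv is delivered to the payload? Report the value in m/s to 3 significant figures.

Ignition mass of stage 1 = 67,000+7,390 + 20,500+2,280 + 3,340 = 100,510 kg.
Stage 1: m₀ = 100,510 kg, m_f = 100,510 − 67,000 = 33,510 kg; Δv = 374×9.80665×ln(2.999) = 3667.7×1.0984 ≈ 4029 m/s.
Stage 2: m₀ = 26,120 kg, m_f = 26,120 − 20,500 = 5,620 kg; Δv = 298×9.80665×ln(4.648) = 2922.4×1.5364 ≈ 4490 m/s.
Total Δv = 4029 + 4490 = 8519 m/s.

Δv ≈ 8520 m/s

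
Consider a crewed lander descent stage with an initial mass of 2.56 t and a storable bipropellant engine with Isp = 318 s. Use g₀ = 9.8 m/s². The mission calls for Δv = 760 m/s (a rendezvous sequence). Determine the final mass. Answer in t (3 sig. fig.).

v_e = Isp · g₀ = 318 × 9.8 = 3116.4 m/s.
Using Δv = v_e ln(m₀/m_f): m₀/m_f = exp(Δv / v_e) = exp(760 / 3116.4) = exp(0.2439) = 1.2762.
m_f = m₀ / 1.2762 = 2.56 / 1.2762 = 2.00596 t.

final mass ≈ 2.01 t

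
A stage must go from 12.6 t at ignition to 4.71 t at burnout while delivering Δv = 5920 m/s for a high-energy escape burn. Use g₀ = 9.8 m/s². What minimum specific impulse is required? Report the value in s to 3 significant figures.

Isp ≈ 614 s

ln(m₀/m_f) = ln(12600/4710) = ln(2.675) = 0.9840.
From the ideal rocket equation, v_e = Δv / ln(m₀/m_f) = 5920 / 0.9840 = 6016.2 m/s.
Isp = v_e / g₀ = 6016.2 / 9.8 = 613.9 s.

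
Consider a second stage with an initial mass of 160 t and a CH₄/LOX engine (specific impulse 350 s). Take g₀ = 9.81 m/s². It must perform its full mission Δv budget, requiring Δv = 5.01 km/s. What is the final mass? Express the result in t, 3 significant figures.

final mass ≈ 37.2 t

v_e = Isp · g₀ = 350 × 9.81 = 3433.5 m/s.
m₀/m_f = exp(Δv / v_e) = exp(5010 / 3433.5) = exp(1.4592) = 4.3023.
m_f = m₀ / 4.3023 = 160 / 4.3023 = 37.1894 t.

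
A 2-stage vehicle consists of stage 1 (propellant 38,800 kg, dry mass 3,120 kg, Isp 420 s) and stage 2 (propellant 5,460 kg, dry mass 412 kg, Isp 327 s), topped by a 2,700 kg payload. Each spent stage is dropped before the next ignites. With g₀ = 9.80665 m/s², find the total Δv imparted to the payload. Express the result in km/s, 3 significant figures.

Δv ≈ 9.27 km/s

Ignition mass of stage 1 = 38,800+3,120 + 5,460+412 + 2,700 = 50,492 kg.
Stage 1: m₀ = 50,492 kg, m_f = 50,492 − 38,800 = 11,692 kg; Δv = 420×9.80665×ln(4.319) = 4118.8×1.4629 ≈ 6025 m/s.
Stage 2: m₀ = 8,572 kg, m_f = 8,572 − 5,460 = 3,112 kg; Δv = 327×9.80665×ln(2.754) = 3206.8×1.0132 ≈ 3249 m/s.
Total Δv = 6025 + 3249 = 9274 m/s.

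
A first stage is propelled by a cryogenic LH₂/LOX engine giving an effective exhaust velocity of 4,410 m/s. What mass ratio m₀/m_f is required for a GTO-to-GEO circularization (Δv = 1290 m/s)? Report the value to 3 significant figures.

m₀/m_f = exp(Δv / v_e) = exp(1290 / 4410.0) = exp(0.2925) = 1.3398.

mass ratio ≈ 1.34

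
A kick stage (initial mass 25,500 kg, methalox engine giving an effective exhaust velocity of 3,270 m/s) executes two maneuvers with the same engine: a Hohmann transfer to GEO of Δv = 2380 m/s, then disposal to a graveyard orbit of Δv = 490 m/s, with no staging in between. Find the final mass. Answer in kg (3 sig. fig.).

final mass ≈ 10600 kg

After the first burn: m = 25500 × exp(−2380/3270.0) = 25500 × 0.48296 = 12,315.5 kg.
After the second burn: m = 12,315.5 × exp(−490/3270.0) = 12,315.5 × 0.86084 = 10,601.7 kg.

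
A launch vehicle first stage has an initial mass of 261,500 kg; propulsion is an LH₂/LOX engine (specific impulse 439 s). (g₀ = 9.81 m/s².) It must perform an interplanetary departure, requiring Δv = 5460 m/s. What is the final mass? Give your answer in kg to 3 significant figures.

v_e = Isp · g₀ = 439 × 9.81 = 4306.6 m/s.
Rocket equation: m₀/m_f = exp(Δv / v_e) = exp(5460 / 4306.6) = exp(1.2678) = 3.5531.
m_f = m₀ / 3.5531 = 261,500 / 3.5531 = 73,597.7 kg.

final mass ≈ 73600 kg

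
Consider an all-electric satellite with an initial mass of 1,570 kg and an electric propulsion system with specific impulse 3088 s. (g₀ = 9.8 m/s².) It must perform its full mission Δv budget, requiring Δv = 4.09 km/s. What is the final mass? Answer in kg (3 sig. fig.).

v_e = Isp · g₀ = 3088 × 9.8 = 30262.4 m/s.
By the Tsiolkovsky rocket equation, m₀/m_f = exp(Δv / v_e) = exp(4090 / 30262.4) = exp(0.1352) = 1.1447.
m_f = m₀ / 1.1447 = 1,570 / 1.1447 = 1,371.54 kg.

final mass ≈ 1370 kg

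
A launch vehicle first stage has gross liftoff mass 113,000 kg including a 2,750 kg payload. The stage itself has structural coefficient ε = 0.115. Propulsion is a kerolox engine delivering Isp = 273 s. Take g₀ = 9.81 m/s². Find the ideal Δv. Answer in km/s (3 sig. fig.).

Stage wet mass = m₀ − payload = 113,000 − 2,750 = 110,250 kg.
Stage dry mass = ε × stage wet mass = 0.115 × 110,250 = 12,678.8 kg.
Burnout mass m_f = stage dry + payload = 12,678.8 + 2,750 = 15,428.8 kg.
v_e = Isp · g₀ = 273 × 9.81 = 2678.1 m/s.
Δv = v_e · ln(113,000/15,428.8) = 2678.1 × ln(7.324) = 2678.1 × 1.9912 ≈ 5333 m/s.

Δv ≈ 5.33 km/s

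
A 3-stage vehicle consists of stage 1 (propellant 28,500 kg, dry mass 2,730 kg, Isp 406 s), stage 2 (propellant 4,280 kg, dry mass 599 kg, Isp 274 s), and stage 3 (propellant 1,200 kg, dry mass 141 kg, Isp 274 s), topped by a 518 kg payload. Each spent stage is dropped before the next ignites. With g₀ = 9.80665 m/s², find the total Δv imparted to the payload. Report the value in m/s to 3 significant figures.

Δv ≈ 11000 m/s

Ignition mass of stage 1 = 28,500+2,730 + 4,280+599 + 1,200+141 + 518 = 37,968 kg.
Stage 1: m₀ = 37,968 kg, m_f = 37,968 − 28,500 = 9,468 kg; Δv = 406×9.80665×ln(4.01) = 3981.5×1.3888 ≈ 5530 m/s.
Stage 2: m₀ = 6,738 kg, m_f = 6,738 − 4,280 = 2,458 kg; Δv = 274×9.80665×ln(2.741) = 2687.0×1.0084 ≈ 2710 m/s.
Stage 3: m₀ = 1,859 kg, m_f = 1,859 − 1,200 = 659 kg; Δv = 274×9.80665×ln(2.821) = 2687.0×1.0371 ≈ 2787 m/s.
Total Δv = 5530 + 2710 + 2787 = 11027 m/s.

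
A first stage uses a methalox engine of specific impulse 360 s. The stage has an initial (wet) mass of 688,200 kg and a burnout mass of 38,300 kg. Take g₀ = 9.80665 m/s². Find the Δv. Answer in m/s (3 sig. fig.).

Δv ≈ 10200 m/s

v_e = Isp · g₀ = 360 × 9.80665 = 3530.4 m/s.
Δv = v_e · ln(m₀/m_f) = 3530.4 × ln(17.97) = 3530.4 × 2.8886 ≈ 10198.0 m/s.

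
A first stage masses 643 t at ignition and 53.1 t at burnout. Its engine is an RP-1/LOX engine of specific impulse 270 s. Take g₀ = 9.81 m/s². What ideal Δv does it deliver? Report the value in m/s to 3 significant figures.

v_e = Isp · g₀ = 270 × 9.81 = 2648.7 m/s.
Δv = v_e · ln(m₀/m_f) = 2648.7 × ln(12.11) = 2648.7 × 2.4940 ≈ 6605.8 m/s.

Δv ≈ 6610 m/s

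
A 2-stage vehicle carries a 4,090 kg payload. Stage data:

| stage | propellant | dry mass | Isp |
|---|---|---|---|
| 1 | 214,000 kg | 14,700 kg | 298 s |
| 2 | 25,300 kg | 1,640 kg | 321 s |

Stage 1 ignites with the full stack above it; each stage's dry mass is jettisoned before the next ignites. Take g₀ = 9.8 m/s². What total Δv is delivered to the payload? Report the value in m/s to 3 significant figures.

Δv ≈ 10400 m/s

Ignition mass of stage 1 = 214,000+14,700 + 25,300+1,640 + 4,090 = 259,730 kg.
Stage 1: m₀ = 259,730 kg, m_f = 259,730 − 214,000 = 45,730 kg; Δv = 298×9.8×ln(5.68) = 2920.4×1.7369 ≈ 5072 m/s.
Stage 2: m₀ = 31,030 kg, m_f = 31,030 − 25,300 = 5,730 kg; Δv = 321×9.8×ln(5.415) = 3145.8×1.6892 ≈ 5314 m/s.
Total Δv = 5072 + 5314 = 10386 m/s.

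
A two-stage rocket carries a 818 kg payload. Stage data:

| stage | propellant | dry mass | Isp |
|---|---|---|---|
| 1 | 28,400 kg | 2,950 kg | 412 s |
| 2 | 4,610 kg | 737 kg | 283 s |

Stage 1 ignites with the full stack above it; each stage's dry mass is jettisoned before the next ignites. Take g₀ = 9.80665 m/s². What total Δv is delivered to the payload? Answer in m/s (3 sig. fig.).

Δv ≈ 9540 m/s

Ignition mass of stage 1 = 28,400+2,950 + 4,610+737 + 818 = 37,515 kg.
Stage 1: m₀ = 37,515 kg, m_f = 37,515 − 28,400 = 9,115 kg; Δv = 412×9.80665×ln(4.116) = 4040.3×1.4148 ≈ 5716 m/s.
Stage 2: m₀ = 6,165 kg, m_f = 6,165 − 4,610 = 1,555 kg; Δv = 283×9.80665×ln(3.965) = 2775.3×1.3774 ≈ 3823 m/s.
Total Δv = 5716 + 3823 = 9539 m/s.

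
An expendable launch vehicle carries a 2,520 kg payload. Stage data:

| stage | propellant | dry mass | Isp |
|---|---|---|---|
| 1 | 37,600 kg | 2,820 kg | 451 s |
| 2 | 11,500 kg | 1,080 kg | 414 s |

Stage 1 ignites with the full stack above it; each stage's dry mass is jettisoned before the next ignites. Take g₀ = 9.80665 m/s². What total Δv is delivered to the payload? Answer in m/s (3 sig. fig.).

Δv ≈ 10800 m/s

Ignition mass of stage 1 = 37,600+2,820 + 11,500+1,080 + 2,520 = 55,520 kg.
Stage 1: m₀ = 55,520 kg, m_f = 55,520 − 37,600 = 17,920 kg; Δv = 451×9.80665×ln(3.098) = 4422.8×1.1308 ≈ 5001 m/s.
Stage 2: m₀ = 15,100 kg, m_f = 15,100 − 11,500 = 3,600 kg; Δv = 414×9.80665×ln(4.194) = 4060.0×1.4338 ≈ 5821 m/s.
Total Δv = 5001 + 5821 = 10822 m/s.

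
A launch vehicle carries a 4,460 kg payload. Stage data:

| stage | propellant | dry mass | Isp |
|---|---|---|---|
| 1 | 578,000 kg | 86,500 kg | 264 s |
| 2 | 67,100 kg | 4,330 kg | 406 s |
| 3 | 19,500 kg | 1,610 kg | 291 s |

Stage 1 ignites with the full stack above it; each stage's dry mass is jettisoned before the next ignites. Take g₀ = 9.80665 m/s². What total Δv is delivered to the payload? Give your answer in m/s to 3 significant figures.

Ignition mass of stage 1 = 578,000+86,500 + 67,100+4,330 + 19,500+1,610 + 4,460 = 761,500 kg.
Stage 1: m₀ = 761,500 kg, m_f = 761,500 − 578,000 = 183,500 kg; Δv = 264×9.80665×ln(4.15) = 2589.0×1.4231 ≈ 3684 m/s.
Stage 2: m₀ = 97,000 kg, m_f = 97,000 − 67,100 = 29,900 kg; Δv = 406×9.80665×ln(3.244) = 3981.5×1.1769 ≈ 4686 m/s.
Stage 3: m₀ = 25,570 kg, m_f = 25,570 − 19,500 = 6,070 kg; Δv = 291×9.80665×ln(4.213) = 2853.7×1.4381 ≈ 4104 m/s.
Total Δv = 3684 + 4686 + 4104 = 12474 m/s.

Δv ≈ 12500 m/s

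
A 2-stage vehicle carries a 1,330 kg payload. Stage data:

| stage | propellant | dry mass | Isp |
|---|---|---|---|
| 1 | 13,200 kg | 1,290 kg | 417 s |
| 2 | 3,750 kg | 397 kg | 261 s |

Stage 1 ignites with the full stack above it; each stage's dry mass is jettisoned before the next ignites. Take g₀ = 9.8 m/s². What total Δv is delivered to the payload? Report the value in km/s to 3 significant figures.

Δv ≈ 7.37 km/s

Ignition mass of stage 1 = 13,200+1,290 + 3,750+397 + 1,330 = 19,967 kg.
Stage 1: m₀ = 19,967 kg, m_f = 19,967 − 13,200 = 6,767 kg; Δv = 417×9.8×ln(2.951) = 4086.6×1.0820 ≈ 4422 m/s.
Stage 2: m₀ = 5,477 kg, m_f = 5,477 − 3,750 = 1,727 kg; Δv = 261×9.8×ln(3.171) = 2557.8×1.1542 ≈ 2952 m/s.
Total Δv = 4422 + 2952 = 7374 m/s.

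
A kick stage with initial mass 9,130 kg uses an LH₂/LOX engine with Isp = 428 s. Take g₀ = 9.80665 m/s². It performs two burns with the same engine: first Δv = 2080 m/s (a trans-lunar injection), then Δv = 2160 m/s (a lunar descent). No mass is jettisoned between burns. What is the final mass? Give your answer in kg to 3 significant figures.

v_e = Isp · g₀ = 428 × 9.80665 = 4197.2 m/s.
After the first burn: m = 9130 × exp(−2080/4197.2) = 9130 × 0.60923 = 5,562.27 kg.
After the second burn: m = 5,562.27 × exp(−2160/4197.2) = 5,562.27 × 0.59773 = 3,324.74 kg.

final mass ≈ 3320 kg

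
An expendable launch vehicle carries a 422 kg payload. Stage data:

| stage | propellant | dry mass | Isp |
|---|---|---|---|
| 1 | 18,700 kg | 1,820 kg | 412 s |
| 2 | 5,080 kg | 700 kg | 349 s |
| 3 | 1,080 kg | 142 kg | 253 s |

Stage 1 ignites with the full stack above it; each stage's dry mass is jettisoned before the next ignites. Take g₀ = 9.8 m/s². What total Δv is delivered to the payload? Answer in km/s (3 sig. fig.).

Δv ≈ 11.1 km/s

Ignition mass of stage 1 = 18,700+1,820 + 5,080+700 + 1,080+142 + 422 = 27,944 kg.
Stage 1: m₀ = 27,944 kg, m_f = 27,944 − 18,700 = 9,244 kg; Δv = 412×9.8×ln(3.023) = 4037.6×1.1062 ≈ 4467 m/s.
Stage 2: m₀ = 7,424 kg, m_f = 7,424 − 5,080 = 2,344 kg; Δv = 349×9.8×ln(3.167) = 3420.2×1.1529 ≈ 3943 m/s.
Stage 3: m₀ = 1,644 kg, m_f = 1,644 − 1,080 = 564 kg; Δv = 253×9.8×ln(2.915) = 2479.4×1.0698 ≈ 2653 m/s.
Total Δv = 4467 + 3943 + 2653 = 11063 m/s.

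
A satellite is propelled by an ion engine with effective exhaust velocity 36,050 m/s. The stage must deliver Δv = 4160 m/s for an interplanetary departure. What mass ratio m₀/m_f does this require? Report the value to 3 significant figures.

Rocket equation: m₀/m_f = exp(Δv / v_e) = exp(4160 / 36050.0) = exp(0.1154) = 1.1223.

mass ratio ≈ 1.12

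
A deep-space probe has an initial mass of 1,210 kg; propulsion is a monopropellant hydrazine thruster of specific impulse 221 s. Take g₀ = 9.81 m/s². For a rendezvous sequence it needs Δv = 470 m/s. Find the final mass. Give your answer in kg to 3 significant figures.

final mass ≈ 974 kg

v_e = Isp · g₀ = 221 × 9.81 = 2168.0 m/s.
Rocket equation: m₀/m_f = exp(Δv / v_e) = exp(470 / 2168.0) = exp(0.2168) = 1.2421.
m_f = m₀ / 1.2421 = 1,210 / 1.2421 = 974.157 kg.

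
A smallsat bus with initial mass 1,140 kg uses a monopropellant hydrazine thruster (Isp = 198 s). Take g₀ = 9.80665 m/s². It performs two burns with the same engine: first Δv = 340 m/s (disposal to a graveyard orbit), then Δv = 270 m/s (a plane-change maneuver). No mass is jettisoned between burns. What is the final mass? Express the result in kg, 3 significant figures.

v_e = Isp · g₀ = 198 × 9.80665 = 1941.7 m/s.
After the first burn: m = 1140 × exp(−340/1941.7) = 1140 × 0.83937 = 956.882 kg.
After the second burn: m = 956.882 × exp(−270/1941.7) = 956.882 × 0.87018 = 832.66 kg.

final mass ≈ 833 kg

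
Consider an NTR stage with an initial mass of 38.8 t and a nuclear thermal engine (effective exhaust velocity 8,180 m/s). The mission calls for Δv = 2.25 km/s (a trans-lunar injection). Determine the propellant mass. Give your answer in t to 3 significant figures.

Using Δv = v_e ln(m₀/m_f): m₀/m_f = exp(Δv / v_e) = exp(2250 / 8180.0) = exp(0.2751) = 1.3166.
m_f = 38.8 / 1.3166 = 29.4698 t, so propellant = m₀ − m_f = 38.8 − 29.4698 = 9.3302 t.

propellant mass ≈ 9.33 t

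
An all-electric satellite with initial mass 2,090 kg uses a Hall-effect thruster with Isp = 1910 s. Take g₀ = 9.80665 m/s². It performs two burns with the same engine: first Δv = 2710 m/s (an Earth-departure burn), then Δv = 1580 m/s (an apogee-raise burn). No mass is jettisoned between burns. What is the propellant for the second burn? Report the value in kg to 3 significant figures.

propellant for the second burn ≈ 146 kg

v_e = Isp · g₀ = 1910 × 9.80665 = 18730.7 m/s.
After the first burn: m = 2090 × exp(−2710/18730.7) = 2090 × 0.86530 = 1,808.48 kg.
After the second burn: m = 1,808.48 × exp(−1580/18730.7) = 1,808.48 × 0.91911 = 1,662.19 kg.
Second-burn propellant = 1,808.48 − 1,662.19 = 146.29 kg.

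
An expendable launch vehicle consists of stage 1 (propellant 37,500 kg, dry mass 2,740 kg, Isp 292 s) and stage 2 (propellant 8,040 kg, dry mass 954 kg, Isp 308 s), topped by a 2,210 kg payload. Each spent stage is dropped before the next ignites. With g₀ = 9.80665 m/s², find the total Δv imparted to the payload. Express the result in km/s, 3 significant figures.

Ignition mass of stage 1 = 37,500+2,740 + 8,040+954 + 2,210 = 51,444 kg.
Stage 1: m₀ = 51,444 kg, m_f = 51,444 − 37,500 = 13,944 kg; Δv = 292×9.80665×ln(3.689) = 2863.5×1.3054 ≈ 3738 m/s.
Stage 2: m₀ = 11,204 kg, m_f = 11,204 − 8,040 = 3,164 kg; Δv = 308×9.80665×ln(3.541) = 3020.4×1.2644 ≈ 3819 m/s.
Total Δv = 3738 + 3819 = 7557 m/s.

Δv ≈ 7.56 km/s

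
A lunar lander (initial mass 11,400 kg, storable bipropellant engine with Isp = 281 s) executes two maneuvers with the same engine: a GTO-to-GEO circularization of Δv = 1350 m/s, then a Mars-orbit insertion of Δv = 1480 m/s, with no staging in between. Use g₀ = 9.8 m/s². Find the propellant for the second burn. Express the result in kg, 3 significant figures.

v_e = Isp · g₀ = 281 × 9.8 = 2753.8 m/s.
After the first burn: m = 11400 × exp(−1350/2753.8) = 11400 × 0.61248 = 6,982.27 kg.
After the second burn: m = 6,982.27 × exp(−1480/2753.8) = 6,982.27 × 0.58424 = 4,079.32 kg.
Second-burn propellant = 6,982.27 − 4,079.32 = 2,902.95 kg.

propellant for the second burn ≈ 2900 kg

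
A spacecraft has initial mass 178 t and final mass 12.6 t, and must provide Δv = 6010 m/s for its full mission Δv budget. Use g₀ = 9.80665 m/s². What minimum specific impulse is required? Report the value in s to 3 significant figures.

Isp ≈ 231 s

ln(m₀/m_f) = ln(178000/12600) = ln(14.13) = 2.6481.
By the Tsiolkovsky rocket equation, v_e = Δv / ln(m₀/m_f) = 6010 / 2.6481 = 2269.6 m/s.
Isp = v_e / g₀ = 2269.6 / 9.80665 = 231.4 s.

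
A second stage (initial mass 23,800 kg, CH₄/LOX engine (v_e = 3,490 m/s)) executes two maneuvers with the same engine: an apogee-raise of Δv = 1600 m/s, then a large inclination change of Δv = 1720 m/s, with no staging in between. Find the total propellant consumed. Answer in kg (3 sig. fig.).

total propellant consumed ≈ 14600 kg

After the first burn: m = 23800 × exp(−1600/3490.0) = 23800 × 0.63226 = 15,047.8 kg.
After the second burn: m = 15,047.8 × exp(−1720/3490.0) = 15,047.8 × 0.61089 = 9,192.55 kg.
Total propellant = m₀ − m_final = 23800 − 9,192.55 = 14,607.45 kg.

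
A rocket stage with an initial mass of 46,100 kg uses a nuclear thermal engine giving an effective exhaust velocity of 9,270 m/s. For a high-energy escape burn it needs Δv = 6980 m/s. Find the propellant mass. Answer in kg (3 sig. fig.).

By the Tsiolkovsky rocket equation, m₀/m_f = exp(Δv / v_e) = exp(6980 / 9270.0) = exp(0.7530) = 2.1233.
m_f = 46,100 / 2.1233 = 21,711.5 kg, so propellant = m₀ − m_f = 46,100 − 21,711.5 = 24,388.5 kg.

propellant mass ≈ 24400 kg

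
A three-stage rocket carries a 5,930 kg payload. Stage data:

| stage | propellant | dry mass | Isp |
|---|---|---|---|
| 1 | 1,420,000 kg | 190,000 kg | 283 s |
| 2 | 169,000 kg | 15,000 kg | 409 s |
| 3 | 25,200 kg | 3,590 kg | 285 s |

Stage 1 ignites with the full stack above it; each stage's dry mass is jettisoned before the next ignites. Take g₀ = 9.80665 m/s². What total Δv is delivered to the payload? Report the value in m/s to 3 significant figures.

Δv ≈ 13700 m/s

Ignition mass of stage 1 = 1,420,000+190,000 + 169,000+15,000 + 25,200+3,590 + 5,930 = 1,828,720 kg.
Stage 1: m₀ = 1,828,720 kg, m_f = 1,828,720 − 1,420,000 = 408,720 kg; Δv = 283×9.80665×ln(4.474) = 2775.3×1.4983 ≈ 4158 m/s.
Stage 2: m₀ = 218,720 kg, m_f = 218,720 − 169,000 = 49,720 kg; Δv = 409×9.80665×ln(4.399) = 4010.9×1.4814 ≈ 5942 m/s.
Stage 3: m₀ = 34,720 kg, m_f = 34,720 − 25,200 = 9,520 kg; Δv = 285×9.80665×ln(3.647) = 2794.9×1.2939 ≈ 3616 m/s.
Total Δv = 4158 + 5942 + 3616 = 13716 m/s.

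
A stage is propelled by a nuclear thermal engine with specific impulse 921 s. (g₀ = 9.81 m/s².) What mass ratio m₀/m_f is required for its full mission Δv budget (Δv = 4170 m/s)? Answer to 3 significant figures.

v_e = Isp · g₀ = 921 × 9.81 = 9035.0 m/s.
Using Δv = v_e ln(m₀/m_f): m₀/m_f = exp(Δv / v_e) = exp(4170 / 9035.0) = exp(0.4615) = 1.5865.

mass ratio ≈ 1.59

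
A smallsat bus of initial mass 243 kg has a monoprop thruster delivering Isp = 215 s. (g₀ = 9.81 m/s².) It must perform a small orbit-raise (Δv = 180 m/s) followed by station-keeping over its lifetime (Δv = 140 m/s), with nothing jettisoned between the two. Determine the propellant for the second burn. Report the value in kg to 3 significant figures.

propellant for the second burn ≈ 14.3 kg

v_e = Isp · g₀ = 215 × 9.81 = 2109.2 m/s.
After the first burn: m = 243 × exp(−180/2109.2) = 243 × 0.91820 = 223.123 kg.
After the second burn: m = 223.123 × exp(−140/2109.2) = 223.123 × 0.93578 = 208.794 kg.
Second-burn propellant = 223.123 − 208.794 = 14.329 kg.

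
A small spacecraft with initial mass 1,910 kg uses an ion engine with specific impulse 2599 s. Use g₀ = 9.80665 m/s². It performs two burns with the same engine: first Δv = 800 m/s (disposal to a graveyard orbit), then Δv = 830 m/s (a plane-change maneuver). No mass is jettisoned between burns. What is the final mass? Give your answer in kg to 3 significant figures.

v_e = Isp · g₀ = 2599 × 9.80665 = 25487.5 m/s.
After the first burn: m = 1910 × exp(−800/25487.5) = 1910 × 0.96910 = 1,850.98 kg.
After the second burn: m = 1,850.98 × exp(−830/25487.5) = 1,850.98 × 0.96796 = 1,791.67 kg.

final mass ≈ 1790 kg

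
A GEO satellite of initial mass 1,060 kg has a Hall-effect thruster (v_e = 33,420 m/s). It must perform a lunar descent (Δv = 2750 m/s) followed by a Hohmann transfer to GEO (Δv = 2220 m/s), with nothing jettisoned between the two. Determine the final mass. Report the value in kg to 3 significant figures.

After the first burn: m = 1060 × exp(−2750/33420.0) = 1060 × 0.92101 = 976.271 kg.
After the second burn: m = 976.271 × exp(−2220/33420.0) = 976.271 × 0.93573 = 913.526 kg.

final mass ≈ 914 kg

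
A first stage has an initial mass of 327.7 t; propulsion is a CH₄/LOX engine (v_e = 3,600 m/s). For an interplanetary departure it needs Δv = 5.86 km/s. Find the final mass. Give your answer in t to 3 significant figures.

Using Δv = v_e ln(m₀/m_f): m₀/m_f = exp(Δv / v_e) = exp(5860 / 3600.0) = exp(1.6278) = 5.0925.
m_f = m₀ / 5.0925 = 327.7 / 5.0925 = 64.3495 t.

final mass ≈ 64.3 t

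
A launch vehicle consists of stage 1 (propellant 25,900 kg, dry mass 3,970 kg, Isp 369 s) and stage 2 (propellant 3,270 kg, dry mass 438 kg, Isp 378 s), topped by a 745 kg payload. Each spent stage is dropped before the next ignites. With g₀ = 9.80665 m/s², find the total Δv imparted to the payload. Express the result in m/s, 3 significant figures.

Δv ≈ 10000 m/s

Ignition mass of stage 1 = 25,900+3,970 + 3,270+438 + 745 = 34,323 kg.
Stage 1: m₀ = 34,323 kg, m_f = 34,323 − 25,900 = 8,423 kg; Δv = 369×9.80665×ln(4.075) = 3618.7×1.4048 ≈ 5084 m/s.
Stage 2: m₀ = 4,453 kg, m_f = 4,453 − 3,270 = 1,183 kg; Δv = 378×9.80665×ln(3.764) = 3706.9×1.3255 ≈ 4914 m/s.
Total Δv = 5084 + 4914 = 9998 m/s.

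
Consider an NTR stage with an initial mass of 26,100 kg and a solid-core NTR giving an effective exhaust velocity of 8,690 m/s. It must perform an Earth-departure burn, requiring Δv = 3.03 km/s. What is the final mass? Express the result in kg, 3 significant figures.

final mass ≈ 18400 kg

Using Δv = v_e ln(m₀/m_f): m₀/m_f = exp(Δv / v_e) = exp(3030 / 8690.0) = exp(0.3487) = 1.4172.
m_f = m₀ / 1.4172 = 26,100 / 1.4172 = 18,416.6 kg.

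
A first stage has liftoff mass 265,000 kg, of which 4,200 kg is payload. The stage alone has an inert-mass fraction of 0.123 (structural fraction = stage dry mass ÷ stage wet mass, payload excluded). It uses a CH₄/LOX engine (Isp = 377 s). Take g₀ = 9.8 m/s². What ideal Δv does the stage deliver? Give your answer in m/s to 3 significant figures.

Δv ≈ 7350 m/s

Stage wet mass = m₀ − payload = 265,000 − 4,200 = 260,800 kg.
Stage dry mass = ε × stage wet mass = 0.123 × 260,800 = 32,078.4 kg.
Burnout mass m_f = stage dry + payload = 32,078.4 + 4,200 = 36,278.4 kg.
v_e = Isp · g₀ = 377 × 9.8 = 3694.6 m/s.
Δv = v_e · ln(265,000/36,278.4) = 3694.6 × ln(7.305) = 3694.6 × 1.9885 ≈ 7347 m/s.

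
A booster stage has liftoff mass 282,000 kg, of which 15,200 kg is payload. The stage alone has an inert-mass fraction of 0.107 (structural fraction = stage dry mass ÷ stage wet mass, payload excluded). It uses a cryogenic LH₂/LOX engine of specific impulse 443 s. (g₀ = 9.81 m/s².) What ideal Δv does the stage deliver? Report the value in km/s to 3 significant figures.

Δv ≈ 8.10 km/s

Stage wet mass = m₀ − payload = 282,000 − 15,200 = 266,800 kg.
Stage dry mass = ε × stage wet mass = 0.107 × 266,800 = 28,547.6 kg.
Burnout mass m_f = stage dry + payload = 28,547.6 + 15,200 = 43,747.6 kg.
v_e = Isp · g₀ = 443 × 9.81 = 4345.8 m/s.
From the ideal rocket equation, Δv = v_e · ln(282,000/43,747.6) = 4345.8 × ln(6.446) = 4345.8 × 1.8635 ≈ 8098 m/s.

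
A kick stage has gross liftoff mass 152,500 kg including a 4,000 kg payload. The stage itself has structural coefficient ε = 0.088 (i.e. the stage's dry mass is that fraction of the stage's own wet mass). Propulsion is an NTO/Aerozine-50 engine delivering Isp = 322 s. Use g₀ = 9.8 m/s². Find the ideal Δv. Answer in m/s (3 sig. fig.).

Stage wet mass = m₀ − payload = 152,500 − 4,000 = 148,500 kg.
Stage dry mass = ε × stage wet mass = 0.088 × 148,500 = 13,068 kg.
Burnout mass m_f = stage dry + payload = 13,068 + 4,000 = 17,068 kg.
v_e = Isp · g₀ = 322 × 9.8 = 3155.6 m/s.
By the Tsiolkovsky rocket equation, Δv = v_e · ln(152,500/17,068) = 3155.6 × ln(8.935) = 3155.6 × 2.1900 ≈ 6911 m/s.

Δv ≈ 6910 m/s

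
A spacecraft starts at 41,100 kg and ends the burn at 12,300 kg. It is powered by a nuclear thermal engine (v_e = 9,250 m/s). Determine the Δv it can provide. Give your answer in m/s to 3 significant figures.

Δv ≈ 11200 m/s

From the ideal rocket equation, Δv = v_e · ln(m₀/m_f) = 9250.0 × ln(3.341) = 9250.0 × 1.2064 ≈ 11159.3 m/s.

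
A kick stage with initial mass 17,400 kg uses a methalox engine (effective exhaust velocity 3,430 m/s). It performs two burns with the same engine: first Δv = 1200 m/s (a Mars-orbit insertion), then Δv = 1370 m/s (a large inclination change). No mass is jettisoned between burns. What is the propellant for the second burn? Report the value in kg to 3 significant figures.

After the first burn: m = 17400 × exp(−1200/3430.0) = 17400 × 0.70479 = 12,263.3 kg.
After the second burn: m = 12,263.3 × exp(−1370/3430.0) = 12,263.3 × 0.67071 = 8,225.12 kg.
Second-burn propellant = 12,263.3 − 8,225.12 = 4,038.18 kg.

propellant for the second burn ≈ 4040 kg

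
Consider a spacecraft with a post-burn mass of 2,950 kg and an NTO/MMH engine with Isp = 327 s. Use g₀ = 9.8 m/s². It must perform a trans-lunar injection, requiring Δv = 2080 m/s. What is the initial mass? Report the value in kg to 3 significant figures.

v_e = Isp · g₀ = 327 × 9.8 = 3204.6 m/s.
Rocket equation: m₀/m_f = exp(Δv / v_e) = exp(2080 / 3204.6) = exp(0.6491) = 1.9138.
m₀ = m_f × 1.9138 = 2,950 × 1.9138 = 5,645.71 kg.

initial mass ≈ 5650 kg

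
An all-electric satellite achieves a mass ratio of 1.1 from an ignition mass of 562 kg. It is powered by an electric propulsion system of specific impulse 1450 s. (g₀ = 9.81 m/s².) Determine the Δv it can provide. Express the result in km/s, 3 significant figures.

Δv ≈ 1.36 km/s

v_e = Isp · g₀ = 1450 × 9.81 = 14224.5 m/s.
Rocket equation: Δv = v_e · ln(1.1) = 14224.5 × 0.0953 ≈ 1355.7 m/s.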